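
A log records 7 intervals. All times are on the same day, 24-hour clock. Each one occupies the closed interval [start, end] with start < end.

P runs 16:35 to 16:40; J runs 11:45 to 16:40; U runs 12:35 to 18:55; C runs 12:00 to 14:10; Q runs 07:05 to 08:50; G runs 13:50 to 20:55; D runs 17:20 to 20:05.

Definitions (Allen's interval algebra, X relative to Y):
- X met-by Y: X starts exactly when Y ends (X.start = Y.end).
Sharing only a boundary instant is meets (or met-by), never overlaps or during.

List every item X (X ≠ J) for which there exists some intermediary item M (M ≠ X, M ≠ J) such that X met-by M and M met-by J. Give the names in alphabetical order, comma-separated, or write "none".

Target J = [11:45, 16:40].
Intermediaries M with M met-by J: none.
Union: none.

none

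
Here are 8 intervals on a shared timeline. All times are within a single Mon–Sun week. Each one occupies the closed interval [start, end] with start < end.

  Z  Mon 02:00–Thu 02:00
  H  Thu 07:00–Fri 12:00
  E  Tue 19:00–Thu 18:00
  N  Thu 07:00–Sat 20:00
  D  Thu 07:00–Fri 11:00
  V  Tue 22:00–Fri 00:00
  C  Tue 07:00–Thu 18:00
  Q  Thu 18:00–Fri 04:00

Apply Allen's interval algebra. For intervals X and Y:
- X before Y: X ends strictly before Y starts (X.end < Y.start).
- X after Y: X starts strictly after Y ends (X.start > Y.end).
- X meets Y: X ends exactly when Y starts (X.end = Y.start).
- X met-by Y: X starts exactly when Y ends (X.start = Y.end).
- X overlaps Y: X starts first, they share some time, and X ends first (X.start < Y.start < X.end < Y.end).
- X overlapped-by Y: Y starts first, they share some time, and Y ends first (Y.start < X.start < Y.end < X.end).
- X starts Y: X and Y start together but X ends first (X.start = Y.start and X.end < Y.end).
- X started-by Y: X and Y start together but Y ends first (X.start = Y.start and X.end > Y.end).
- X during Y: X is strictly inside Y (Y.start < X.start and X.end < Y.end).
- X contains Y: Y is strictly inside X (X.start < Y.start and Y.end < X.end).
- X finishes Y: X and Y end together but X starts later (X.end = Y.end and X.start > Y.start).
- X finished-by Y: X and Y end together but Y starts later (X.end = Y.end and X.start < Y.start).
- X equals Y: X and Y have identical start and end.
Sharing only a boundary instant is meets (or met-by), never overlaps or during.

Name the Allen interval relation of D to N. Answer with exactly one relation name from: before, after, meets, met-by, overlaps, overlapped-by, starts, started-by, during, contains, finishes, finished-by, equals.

starts

D = [Thu 07:00, Fri 11:00]; N = [Thu 07:00, Sat 20:00].
Compare endpoints: D.start = N.start, D.start < N.end, D.end > N.start, D.end < N.end.
That pattern is 'starts'.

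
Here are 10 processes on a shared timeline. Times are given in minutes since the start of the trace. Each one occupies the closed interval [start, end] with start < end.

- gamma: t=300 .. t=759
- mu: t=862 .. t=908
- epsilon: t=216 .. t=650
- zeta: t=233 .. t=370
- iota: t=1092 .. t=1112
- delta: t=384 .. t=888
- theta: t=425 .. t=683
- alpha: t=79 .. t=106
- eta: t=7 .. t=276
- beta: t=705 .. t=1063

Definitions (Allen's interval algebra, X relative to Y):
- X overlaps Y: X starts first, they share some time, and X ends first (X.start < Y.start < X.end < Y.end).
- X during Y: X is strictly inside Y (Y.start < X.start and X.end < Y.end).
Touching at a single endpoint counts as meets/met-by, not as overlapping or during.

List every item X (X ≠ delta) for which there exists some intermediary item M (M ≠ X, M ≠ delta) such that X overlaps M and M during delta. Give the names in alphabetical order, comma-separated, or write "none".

epsilon

Target delta = [t=384, t=888].
Intermediaries M with M during delta: theta.
Via theta — items with X overlaps theta: epsilon.
Union: epsilon.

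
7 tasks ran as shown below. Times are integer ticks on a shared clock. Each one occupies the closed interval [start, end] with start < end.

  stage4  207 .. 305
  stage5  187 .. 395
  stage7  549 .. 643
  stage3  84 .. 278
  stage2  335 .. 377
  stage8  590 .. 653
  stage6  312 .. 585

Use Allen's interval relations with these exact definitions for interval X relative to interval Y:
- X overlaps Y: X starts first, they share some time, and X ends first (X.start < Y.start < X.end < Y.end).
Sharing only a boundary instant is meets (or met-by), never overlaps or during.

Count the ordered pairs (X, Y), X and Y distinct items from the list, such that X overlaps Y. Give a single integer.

5

Checking all 42 ordered pairs for relation 'overlaps'; matching pairs in alphabetical order:
(stage3, stage4): stage3 overlaps stage4 ✓
(stage3, stage5): stage3 overlaps stage5 ✓
(stage5, stage6): stage5 overlaps stage6 ✓
(stage6, stage7): stage6 overlaps stage7 ✓
(stage7, stage8): stage7 overlaps stage8 ✓
Count: 5.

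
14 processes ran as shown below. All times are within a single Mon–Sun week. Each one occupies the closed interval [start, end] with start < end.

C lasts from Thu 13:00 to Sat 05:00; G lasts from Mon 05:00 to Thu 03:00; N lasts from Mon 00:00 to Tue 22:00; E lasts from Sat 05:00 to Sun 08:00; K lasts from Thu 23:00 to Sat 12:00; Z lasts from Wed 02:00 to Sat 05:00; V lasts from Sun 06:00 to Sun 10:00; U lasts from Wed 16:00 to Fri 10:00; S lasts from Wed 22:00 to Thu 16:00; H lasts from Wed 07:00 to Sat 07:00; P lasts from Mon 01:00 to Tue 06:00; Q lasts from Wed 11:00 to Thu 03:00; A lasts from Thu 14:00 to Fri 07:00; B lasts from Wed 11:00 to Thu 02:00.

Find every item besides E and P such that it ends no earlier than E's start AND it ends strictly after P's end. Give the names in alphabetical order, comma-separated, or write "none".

C, H, K, V, Z

Conditions: its end is no earlier than E's start (X.end >= Sat 05:00) AND its end is strictly after P's end (X.end > Tue 06:00).
A: end Fri 07:00 >= Sat 05:00? ✗; end Fri 07:00 > Tue 06:00? ✓ → no.
B: end Thu 02:00 >= Sat 05:00? ✗; end Thu 02:00 > Tue 06:00? ✓ → no.
C: end Sat 05:00 >= Sat 05:00? ✓; end Sat 05:00 > Tue 06:00? ✓ → yes.
G: end Thu 03:00 >= Sat 05:00? ✗; end Thu 03:00 > Tue 06:00? ✓ → no.
H: end Sat 07:00 >= Sat 05:00? ✓; end Sat 07:00 > Tue 06:00? ✓ → yes.
K: end Sat 12:00 >= Sat 05:00? ✓; end Sat 12:00 > Tue 06:00? ✓ → yes.
N: end Tue 22:00 >= Sat 05:00? ✗; end Tue 22:00 > Tue 06:00? ✓ → no.
Q: end Thu 03:00 >= Sat 05:00? ✗; end Thu 03:00 > Tue 06:00? ✓ → no.
S: end Thu 16:00 >= Sat 05:00? ✗; end Thu 16:00 > Tue 06:00? ✓ → no.
U: end Fri 10:00 >= Sat 05:00? ✗; end Fri 10:00 > Tue 06:00? ✓ → no.
V: end Sun 10:00 >= Sat 05:00? ✓; end Sun 10:00 > Tue 06:00? ✓ → yes.
Z: end Sat 05:00 >= Sat 05:00? ✓; end Sat 05:00 > Tue 06:00? ✓ → yes.
Result: C, H, K, V, Z.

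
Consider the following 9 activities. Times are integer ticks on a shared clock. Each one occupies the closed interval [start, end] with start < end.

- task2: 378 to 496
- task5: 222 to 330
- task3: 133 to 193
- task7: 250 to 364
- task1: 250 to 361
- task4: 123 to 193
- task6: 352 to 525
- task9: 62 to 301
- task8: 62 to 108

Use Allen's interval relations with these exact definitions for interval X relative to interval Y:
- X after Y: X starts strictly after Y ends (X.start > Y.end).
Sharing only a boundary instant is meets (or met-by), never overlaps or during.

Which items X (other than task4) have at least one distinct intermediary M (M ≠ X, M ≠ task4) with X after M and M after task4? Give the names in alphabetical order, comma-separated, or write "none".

Target task4 = [123, 193].
Intermediaries M with M after task4: task1, task2, task5, task6, task7.
Via task1 — items with X after task1: task2.
Via task2 — items with X after task2: none.
Via task5 — items with X after task5: task2, task6.
Via task6 — items with X after task6: none.
Via task7 — items with X after task7: task2.
Union: task2, task6.

task2, task6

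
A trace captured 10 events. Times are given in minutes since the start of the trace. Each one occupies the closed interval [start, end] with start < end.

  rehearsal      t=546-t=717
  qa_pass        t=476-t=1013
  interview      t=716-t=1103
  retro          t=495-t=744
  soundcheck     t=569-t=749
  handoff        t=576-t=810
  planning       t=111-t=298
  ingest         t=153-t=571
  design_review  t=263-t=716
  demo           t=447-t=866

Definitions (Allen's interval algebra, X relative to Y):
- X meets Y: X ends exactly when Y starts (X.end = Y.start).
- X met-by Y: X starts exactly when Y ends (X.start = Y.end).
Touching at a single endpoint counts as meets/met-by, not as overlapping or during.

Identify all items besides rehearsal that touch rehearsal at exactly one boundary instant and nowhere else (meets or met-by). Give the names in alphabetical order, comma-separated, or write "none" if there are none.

Target rehearsal = [t=546, t=717].
demo [t=447, t=866] → contains → no.
design_review [t=263, t=716] → overlaps → no.
handoff [t=576, t=810] → overlapped-by → no.
ingest [t=153, t=571] → overlaps → no.
interview [t=716, t=1103] → overlapped-by → no.
planning [t=111, t=298] → before → no.
qa_pass [t=476, t=1013] → contains → no.
retro [t=495, t=744] → contains → no.
soundcheck [t=569, t=749] → overlapped-by → no.
Result: none.

none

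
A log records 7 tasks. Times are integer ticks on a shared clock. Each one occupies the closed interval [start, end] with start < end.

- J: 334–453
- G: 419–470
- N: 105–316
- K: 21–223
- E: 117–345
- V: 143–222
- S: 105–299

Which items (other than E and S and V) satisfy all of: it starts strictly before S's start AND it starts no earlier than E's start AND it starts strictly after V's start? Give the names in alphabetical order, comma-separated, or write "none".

Conditions: its start is strictly before S's start (X.start < 105) AND its start is no earlier than E's start (X.start >= 117) AND its start is strictly after V's start (X.start > 143).
G: start 419 < 105? ✗; start 419 >= 117? ✓; start 419 > 143? ✓ → no.
J: start 334 < 105? ✗; start 334 >= 117? ✓; start 334 > 143? ✓ → no.
K: start 21 < 105? ✓; start 21 >= 117? ✗; start 21 > 143? ✗ → no.
N: start 105 < 105? ✗; start 105 >= 117? ✗; start 105 > 143? ✗ → no.
Result: none.

none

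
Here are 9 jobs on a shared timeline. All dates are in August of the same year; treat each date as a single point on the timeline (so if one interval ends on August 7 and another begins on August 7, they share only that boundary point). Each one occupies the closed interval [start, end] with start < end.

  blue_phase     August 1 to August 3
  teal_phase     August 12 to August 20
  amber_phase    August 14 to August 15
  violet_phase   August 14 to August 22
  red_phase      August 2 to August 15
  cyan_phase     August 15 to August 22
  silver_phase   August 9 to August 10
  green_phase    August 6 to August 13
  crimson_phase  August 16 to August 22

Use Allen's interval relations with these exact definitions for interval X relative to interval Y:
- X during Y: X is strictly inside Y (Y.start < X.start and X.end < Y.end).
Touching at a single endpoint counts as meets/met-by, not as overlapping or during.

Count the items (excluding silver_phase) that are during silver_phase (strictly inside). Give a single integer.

0

Target silver_phase = [August 9, August 10].
amber_phase [August 14, August 15] → after → no.
blue_phase [August 1, August 3] → before → no.
crimson_phase [August 16, August 22] → after → no.
cyan_phase [August 15, August 22] → after → no.
green_phase [August 6, August 13] → contains → no.
red_phase [August 2, August 15] → contains → no.
teal_phase [August 12, August 20] → after → no.
violet_phase [August 14, August 22] → after → no.
Total: 0.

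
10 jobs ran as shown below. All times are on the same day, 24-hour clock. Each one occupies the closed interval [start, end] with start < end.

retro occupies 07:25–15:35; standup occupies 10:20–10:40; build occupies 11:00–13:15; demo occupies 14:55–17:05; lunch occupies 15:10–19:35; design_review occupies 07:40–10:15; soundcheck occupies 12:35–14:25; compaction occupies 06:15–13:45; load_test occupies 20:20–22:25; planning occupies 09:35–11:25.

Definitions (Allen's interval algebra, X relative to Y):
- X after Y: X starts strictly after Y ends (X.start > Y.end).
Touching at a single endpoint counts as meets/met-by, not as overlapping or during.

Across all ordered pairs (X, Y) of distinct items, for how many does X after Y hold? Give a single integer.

27

Checking all 90 ordered pairs for relation 'after'; matching pairs in alphabetical order:
(build, design_review): build after design_review ✓
(build, standup): build after standup ✓
(demo, build): demo after build ✓
(demo, compaction): demo after compaction ✓
(demo, design_review): demo after design_review ✓
(demo, planning): demo after planning ✓
(demo, soundcheck): demo after soundcheck ✓
(demo, standup): demo after standup ✓
(load_test, build): load_test after build ✓
(load_test, compaction): load_test after compaction ✓
(load_test, demo): load_test after demo ✓
(load_test, design_review): load_test after design_review ✓
(load_test, lunch): load_test after lunch ✓
(load_test, planning): load_test after planning ✓
(load_test, retro): load_test after retro ✓
(load_test, soundcheck): load_test after soundcheck ✓
(load_test, standup): load_test after standup ✓
(lunch, build): lunch after build ✓
(lunch, compaction): lunch after compaction ✓
(lunch, design_review): lunch after design_review ✓
(lunch, planning): lunch after planning ✓
(lunch, soundcheck): lunch after soundcheck ✓
(lunch, standup): lunch after standup ✓
(soundcheck, design_review): soundcheck after design_review ✓
... plus 3 further pairs not listed.
Count: 27.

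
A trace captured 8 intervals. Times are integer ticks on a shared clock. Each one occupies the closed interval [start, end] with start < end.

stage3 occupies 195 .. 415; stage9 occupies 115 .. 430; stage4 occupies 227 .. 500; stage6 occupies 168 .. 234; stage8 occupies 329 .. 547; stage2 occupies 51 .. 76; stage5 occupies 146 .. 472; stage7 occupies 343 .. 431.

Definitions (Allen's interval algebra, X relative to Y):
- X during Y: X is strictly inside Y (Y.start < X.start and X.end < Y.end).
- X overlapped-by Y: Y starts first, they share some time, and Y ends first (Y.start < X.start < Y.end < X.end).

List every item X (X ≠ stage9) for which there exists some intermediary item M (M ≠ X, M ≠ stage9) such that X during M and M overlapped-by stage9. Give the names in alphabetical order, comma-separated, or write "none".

stage3, stage6, stage7

Target stage9 = [115, 430].
Intermediaries M with M overlapped-by stage9: stage4, stage5, stage7, stage8.
Via stage4 — items with X during stage4: stage7.
Via stage5 — items with X during stage5: stage3, stage6, stage7.
Via stage7 — items with X during stage7: none.
Via stage8 — items with X during stage8: stage7.
Union: stage3, stage6, stage7.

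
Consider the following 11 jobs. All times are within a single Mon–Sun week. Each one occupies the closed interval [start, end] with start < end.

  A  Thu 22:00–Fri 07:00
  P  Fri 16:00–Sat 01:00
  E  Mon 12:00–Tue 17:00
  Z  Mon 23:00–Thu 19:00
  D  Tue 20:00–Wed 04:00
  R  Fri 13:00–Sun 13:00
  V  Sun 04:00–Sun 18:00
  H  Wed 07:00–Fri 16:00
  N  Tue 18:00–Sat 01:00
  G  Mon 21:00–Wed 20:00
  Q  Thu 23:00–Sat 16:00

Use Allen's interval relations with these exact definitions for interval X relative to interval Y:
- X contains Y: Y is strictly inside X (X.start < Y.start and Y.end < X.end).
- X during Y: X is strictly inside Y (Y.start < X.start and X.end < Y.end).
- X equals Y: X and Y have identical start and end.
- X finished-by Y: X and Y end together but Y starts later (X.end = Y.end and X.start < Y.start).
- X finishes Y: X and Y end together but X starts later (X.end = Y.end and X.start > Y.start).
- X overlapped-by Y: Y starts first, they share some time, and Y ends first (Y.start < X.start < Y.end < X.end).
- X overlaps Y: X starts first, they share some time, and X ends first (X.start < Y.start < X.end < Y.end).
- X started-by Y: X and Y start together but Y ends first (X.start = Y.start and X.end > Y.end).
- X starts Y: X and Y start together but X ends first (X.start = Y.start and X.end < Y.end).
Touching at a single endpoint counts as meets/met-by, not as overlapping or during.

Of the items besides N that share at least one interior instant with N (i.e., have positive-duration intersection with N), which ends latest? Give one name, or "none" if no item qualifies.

R

Target N = [Tue 18:00, Sat 01:00].
A [Thu 22:00, Fri 07:00] → during → candidate.
D [Tue 20:00, Wed 04:00] → during → candidate.
E [Mon 12:00, Tue 17:00] → before → excluded.
G [Mon 21:00, Wed 20:00] → overlaps → candidate.
H [Wed 07:00, Fri 16:00] → during → candidate.
P [Fri 16:00, Sat 01:00] → finishes → candidate.
Q [Thu 23:00, Sat 16:00] → overlapped-by → candidate.
R [Fri 13:00, Sun 13:00] → overlapped-by → candidate.
V [Sun 04:00, Sun 18:00] → after → excluded.
Z [Mon 23:00, Thu 19:00] → overlaps → candidate.
Among candidates, latest end is Sun 13:00 → R.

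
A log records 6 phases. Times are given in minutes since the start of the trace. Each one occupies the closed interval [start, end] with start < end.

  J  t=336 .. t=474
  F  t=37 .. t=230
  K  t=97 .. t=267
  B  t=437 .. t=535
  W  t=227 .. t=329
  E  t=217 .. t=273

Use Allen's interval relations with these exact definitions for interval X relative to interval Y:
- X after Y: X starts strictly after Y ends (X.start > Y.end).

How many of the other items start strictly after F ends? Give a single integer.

Target F = [t=37, t=230].
B [t=437, t=535] → after → counts.
E [t=217, t=273] → overlapped-by → no.
J [t=336, t=474] → after → counts.
K [t=97, t=267] → overlapped-by → no.
W [t=227, t=329] → overlapped-by → no.
Total: 2.

2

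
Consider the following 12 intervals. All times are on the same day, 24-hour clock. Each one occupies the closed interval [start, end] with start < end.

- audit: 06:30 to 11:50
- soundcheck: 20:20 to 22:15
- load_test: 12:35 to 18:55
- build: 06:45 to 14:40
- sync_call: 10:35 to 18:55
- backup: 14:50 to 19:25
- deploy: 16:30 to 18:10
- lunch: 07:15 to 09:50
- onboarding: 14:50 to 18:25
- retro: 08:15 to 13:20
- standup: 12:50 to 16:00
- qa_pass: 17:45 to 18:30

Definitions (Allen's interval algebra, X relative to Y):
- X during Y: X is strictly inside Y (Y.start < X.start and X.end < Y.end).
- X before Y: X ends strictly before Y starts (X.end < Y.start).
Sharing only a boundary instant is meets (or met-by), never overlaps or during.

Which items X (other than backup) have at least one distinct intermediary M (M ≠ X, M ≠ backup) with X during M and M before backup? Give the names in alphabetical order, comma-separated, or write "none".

Target backup = [14:50, 19:25].
Intermediaries M with M before backup: audit, build, lunch, retro.
Via audit — items with X during audit: lunch.
Via build — items with X during build: lunch, retro.
Via lunch — items with X during lunch: none.
Via retro — items with X during retro: none.
Union: lunch, retro.

lunch, retro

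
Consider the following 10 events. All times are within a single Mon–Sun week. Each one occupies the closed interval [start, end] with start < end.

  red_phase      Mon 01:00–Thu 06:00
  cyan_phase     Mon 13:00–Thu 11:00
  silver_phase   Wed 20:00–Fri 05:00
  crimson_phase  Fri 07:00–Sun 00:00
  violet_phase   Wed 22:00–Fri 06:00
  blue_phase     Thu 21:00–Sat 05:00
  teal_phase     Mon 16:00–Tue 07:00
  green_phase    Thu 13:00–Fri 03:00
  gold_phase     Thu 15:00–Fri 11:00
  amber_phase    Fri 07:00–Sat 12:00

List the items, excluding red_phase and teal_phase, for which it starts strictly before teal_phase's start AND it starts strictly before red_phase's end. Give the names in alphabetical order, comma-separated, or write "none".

cyan_phase

Conditions: its start is strictly before teal_phase's start (X.start < Mon 16:00) AND its start is strictly before red_phase's end (X.start < Thu 06:00).
amber_phase: start Fri 07:00 < Mon 16:00? ✗; start Fri 07:00 < Thu 06:00? ✗ → no.
blue_phase: start Thu 21:00 < Mon 16:00? ✗; start Thu 21:00 < Thu 06:00? ✗ → no.
crimson_phase: start Fri 07:00 < Mon 16:00? ✗; start Fri 07:00 < Thu 06:00? ✗ → no.
cyan_phase: start Mon 13:00 < Mon 16:00? ✓; start Mon 13:00 < Thu 06:00? ✓ → yes.
gold_phase: start Thu 15:00 < Mon 16:00? ✗; start Thu 15:00 < Thu 06:00? ✗ → no.
green_phase: start Thu 13:00 < Mon 16:00? ✗; start Thu 13:00 < Thu 06:00? ✗ → no.
silver_phase: start Wed 20:00 < Mon 16:00? ✗; start Wed 20:00 < Thu 06:00? ✓ → no.
violet_phase: start Wed 22:00 < Mon 16:00? ✗; start Wed 22:00 < Thu 06:00? ✓ → no.
Result: cyan_phase.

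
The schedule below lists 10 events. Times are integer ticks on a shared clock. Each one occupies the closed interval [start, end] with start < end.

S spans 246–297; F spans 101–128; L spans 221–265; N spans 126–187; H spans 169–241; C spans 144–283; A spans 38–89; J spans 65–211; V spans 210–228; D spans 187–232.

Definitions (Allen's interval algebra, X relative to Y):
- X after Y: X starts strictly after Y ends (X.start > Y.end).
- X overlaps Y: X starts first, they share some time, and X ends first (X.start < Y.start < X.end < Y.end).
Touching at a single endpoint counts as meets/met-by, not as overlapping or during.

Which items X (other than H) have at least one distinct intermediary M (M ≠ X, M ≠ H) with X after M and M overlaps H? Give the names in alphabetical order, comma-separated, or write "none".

L, S, V

Target H = [169, 241].
Intermediaries M with M overlaps H: J, N.
Via J — items with X after J: L, S.
Via N — items with X after N: L, S, V.
Union: L, S, V.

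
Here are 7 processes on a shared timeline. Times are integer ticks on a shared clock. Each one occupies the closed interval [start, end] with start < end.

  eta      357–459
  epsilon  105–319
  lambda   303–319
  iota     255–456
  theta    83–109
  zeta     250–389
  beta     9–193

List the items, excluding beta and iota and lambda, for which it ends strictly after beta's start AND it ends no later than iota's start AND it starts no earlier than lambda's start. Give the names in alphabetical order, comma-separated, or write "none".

none

Conditions: its end is strictly after beta's start (X.end > 9) AND its end is no later than iota's start (X.end <= 255) AND its start is no earlier than lambda's start (X.start >= 303).
epsilon: end 319 > 9? ✓; end 319 <= 255? ✗; start 105 >= 303? ✗ → no.
eta: end 459 > 9? ✓; end 459 <= 255? ✗; start 357 >= 303? ✓ → no.
theta: end 109 > 9? ✓; end 109 <= 255? ✓; start 83 >= 303? ✗ → no.
zeta: end 389 > 9? ✓; end 389 <= 255? ✗; start 250 >= 303? ✗ → no.
Result: none.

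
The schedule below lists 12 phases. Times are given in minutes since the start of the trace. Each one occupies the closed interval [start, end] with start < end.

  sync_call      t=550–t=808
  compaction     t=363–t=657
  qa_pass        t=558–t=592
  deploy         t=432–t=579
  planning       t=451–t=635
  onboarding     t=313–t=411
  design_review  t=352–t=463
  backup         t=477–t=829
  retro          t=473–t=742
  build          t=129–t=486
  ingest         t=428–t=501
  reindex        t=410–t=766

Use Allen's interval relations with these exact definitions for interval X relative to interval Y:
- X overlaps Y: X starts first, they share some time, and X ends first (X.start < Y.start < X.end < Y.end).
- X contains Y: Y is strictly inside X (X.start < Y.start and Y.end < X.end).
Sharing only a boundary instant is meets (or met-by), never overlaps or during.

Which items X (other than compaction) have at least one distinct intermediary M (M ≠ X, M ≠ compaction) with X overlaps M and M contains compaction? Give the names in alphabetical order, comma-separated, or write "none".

Target compaction = [t=363, t=657].
Intermediaries M with M contains compaction: none.
Union: none.

none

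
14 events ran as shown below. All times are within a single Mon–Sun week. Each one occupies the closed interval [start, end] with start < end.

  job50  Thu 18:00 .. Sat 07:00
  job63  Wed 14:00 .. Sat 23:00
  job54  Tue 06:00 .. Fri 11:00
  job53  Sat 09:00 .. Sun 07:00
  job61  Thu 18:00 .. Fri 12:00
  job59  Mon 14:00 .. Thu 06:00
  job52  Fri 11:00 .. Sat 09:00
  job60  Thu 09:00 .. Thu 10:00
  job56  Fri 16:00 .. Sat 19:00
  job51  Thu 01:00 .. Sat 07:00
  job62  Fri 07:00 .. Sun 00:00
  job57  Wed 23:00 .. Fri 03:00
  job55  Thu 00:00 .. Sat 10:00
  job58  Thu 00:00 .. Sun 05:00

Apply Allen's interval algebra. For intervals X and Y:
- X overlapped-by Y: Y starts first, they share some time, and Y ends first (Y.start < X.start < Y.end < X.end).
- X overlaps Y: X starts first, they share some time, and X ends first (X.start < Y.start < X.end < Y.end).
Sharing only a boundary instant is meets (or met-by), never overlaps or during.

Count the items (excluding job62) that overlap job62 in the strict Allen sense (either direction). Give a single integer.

Target job62 = [Fri 07:00, Sun 00:00].
job50 [Thu 18:00, Sat 07:00] → overlaps → counts.
job51 [Thu 01:00, Sat 07:00] → overlaps → counts.
job52 [Fri 11:00, Sat 09:00] → during → no.
job53 [Sat 09:00, Sun 07:00] → overlapped-by → counts.
job54 [Tue 06:00, Fri 11:00] → overlaps → counts.
job55 [Thu 00:00, Sat 10:00] → overlaps → counts.
job56 [Fri 16:00, Sat 19:00] → during → no.
job57 [Wed 23:00, Fri 03:00] → before → no.
job58 [Thu 00:00, Sun 05:00] → contains → no.
job59 [Mon 14:00, Thu 06:00] → before → no.
job60 [Thu 09:00, Thu 10:00] → before → no.
job61 [Thu 18:00, Fri 12:00] → overlaps → counts.
job63 [Wed 14:00, Sat 23:00] → overlaps → counts.
Total: 7.

7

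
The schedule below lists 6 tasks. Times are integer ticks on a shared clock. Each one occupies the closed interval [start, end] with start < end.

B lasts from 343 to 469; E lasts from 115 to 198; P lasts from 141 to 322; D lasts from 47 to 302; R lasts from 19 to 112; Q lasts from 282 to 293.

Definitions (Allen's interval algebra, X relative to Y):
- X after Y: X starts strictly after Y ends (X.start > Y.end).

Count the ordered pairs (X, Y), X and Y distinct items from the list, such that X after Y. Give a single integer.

9

Checking all 30 ordered pairs for relation 'after'; matching pairs in alphabetical order:
(B, D): B after D ✓
(B, E): B after E ✓
(B, P): B after P ✓
(B, Q): B after Q ✓
(B, R): B after R ✓
(E, R): E after R ✓
(P, R): P after R ✓
(Q, E): Q after E ✓
(Q, R): Q after R ✓
Count: 9.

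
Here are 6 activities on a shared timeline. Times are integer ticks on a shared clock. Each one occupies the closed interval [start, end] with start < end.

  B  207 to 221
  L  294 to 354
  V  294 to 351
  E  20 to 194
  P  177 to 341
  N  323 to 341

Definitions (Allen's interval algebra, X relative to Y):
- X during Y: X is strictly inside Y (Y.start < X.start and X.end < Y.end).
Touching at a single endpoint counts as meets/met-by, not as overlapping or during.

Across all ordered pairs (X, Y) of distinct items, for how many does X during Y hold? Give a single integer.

Checking all 30 ordered pairs for relation 'during'; matching pairs in alphabetical order:
(B, P): B during P ✓
(N, L): N during L ✓
(N, V): N during V ✓
Count: 3.

3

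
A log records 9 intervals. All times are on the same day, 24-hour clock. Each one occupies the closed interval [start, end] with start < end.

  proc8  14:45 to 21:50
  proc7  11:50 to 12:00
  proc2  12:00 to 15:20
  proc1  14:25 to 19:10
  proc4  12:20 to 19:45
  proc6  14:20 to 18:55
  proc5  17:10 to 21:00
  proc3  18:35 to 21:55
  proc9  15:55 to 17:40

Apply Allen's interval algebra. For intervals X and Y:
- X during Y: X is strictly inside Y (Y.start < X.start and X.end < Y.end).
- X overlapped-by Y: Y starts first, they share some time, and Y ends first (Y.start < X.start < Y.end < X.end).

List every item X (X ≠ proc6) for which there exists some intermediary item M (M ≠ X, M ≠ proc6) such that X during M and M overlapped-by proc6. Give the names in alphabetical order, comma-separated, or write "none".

Target proc6 = [14:20, 18:55].
Intermediaries M with M overlapped-by proc6: proc1, proc3, proc5, proc8.
Via proc1 — items with X during proc1: proc9.
Via proc3 — items with X during proc3: none.
Via proc5 — items with X during proc5: none.
Via proc8 — items with X during proc8: proc5, proc9.
Union: proc5, proc9.

proc5, proc9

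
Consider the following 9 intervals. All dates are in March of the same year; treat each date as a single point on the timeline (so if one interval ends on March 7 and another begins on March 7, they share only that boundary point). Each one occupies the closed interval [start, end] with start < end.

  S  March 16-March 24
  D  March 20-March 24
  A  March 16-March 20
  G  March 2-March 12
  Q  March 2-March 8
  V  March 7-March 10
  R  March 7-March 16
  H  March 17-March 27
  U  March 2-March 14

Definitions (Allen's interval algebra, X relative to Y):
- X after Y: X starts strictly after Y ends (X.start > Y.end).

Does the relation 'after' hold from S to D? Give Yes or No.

No

S = [March 16, March 24], D = [March 20, March 24].
Actual relation of S to D: finished-by.
Asked whether 'after' holds → No.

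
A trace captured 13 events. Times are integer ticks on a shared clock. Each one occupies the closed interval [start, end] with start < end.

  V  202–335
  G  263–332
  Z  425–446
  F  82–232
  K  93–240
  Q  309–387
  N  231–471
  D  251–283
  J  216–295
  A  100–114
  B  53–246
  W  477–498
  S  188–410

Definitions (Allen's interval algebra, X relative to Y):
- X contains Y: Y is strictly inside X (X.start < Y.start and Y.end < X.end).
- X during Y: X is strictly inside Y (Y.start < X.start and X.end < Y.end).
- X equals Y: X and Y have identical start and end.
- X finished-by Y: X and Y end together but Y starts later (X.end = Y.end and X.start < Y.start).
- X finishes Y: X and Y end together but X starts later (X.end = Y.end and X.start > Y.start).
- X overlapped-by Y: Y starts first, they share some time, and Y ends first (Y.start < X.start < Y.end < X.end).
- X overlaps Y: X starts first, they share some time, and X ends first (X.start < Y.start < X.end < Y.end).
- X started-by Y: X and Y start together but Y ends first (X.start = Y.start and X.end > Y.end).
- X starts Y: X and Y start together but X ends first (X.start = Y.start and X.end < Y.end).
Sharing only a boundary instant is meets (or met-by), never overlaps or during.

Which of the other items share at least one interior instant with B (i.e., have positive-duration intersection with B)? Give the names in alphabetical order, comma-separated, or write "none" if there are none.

A, F, J, K, N, S, V

Target B = [53, 246].
A [100, 114] → during → yes.
D [251, 283] → after → no.
F [82, 232] → during → yes.
G [263, 332] → after → no.
J [216, 295] → overlapped-by → yes.
K [93, 240] → during → yes.
N [231, 471] → overlapped-by → yes.
Q [309, 387] → after → no.
S [188, 410] → overlapped-by → yes.
V [202, 335] → overlapped-by → yes.
W [477, 498] → after → no.
Z [425, 446] → after → no.
Result: A, F, J, K, N, S, V.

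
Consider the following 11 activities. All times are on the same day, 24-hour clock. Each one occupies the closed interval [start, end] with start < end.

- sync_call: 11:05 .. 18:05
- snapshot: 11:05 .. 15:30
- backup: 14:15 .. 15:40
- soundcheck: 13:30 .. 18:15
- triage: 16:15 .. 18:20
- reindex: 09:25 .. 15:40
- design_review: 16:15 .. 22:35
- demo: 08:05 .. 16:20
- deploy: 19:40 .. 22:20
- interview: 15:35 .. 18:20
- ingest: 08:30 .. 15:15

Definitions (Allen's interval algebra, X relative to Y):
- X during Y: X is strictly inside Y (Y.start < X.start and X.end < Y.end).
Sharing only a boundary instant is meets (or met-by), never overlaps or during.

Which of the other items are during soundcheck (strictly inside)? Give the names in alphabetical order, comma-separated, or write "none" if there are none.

backup

Target soundcheck = [13:30, 18:15].
backup [14:15, 15:40] → during → yes.
demo [08:05, 16:20] → overlaps → no.
deploy [19:40, 22:20] → after → no.
design_review [16:15, 22:35] → overlapped-by → no.
ingest [08:30, 15:15] → overlaps → no.
interview [15:35, 18:20] → overlapped-by → no.
reindex [09:25, 15:40] → overlaps → no.
snapshot [11:05, 15:30] → overlaps → no.
sync_call [11:05, 18:05] → overlaps → no.
triage [16:15, 18:20] → overlapped-by → no.
Result: backup.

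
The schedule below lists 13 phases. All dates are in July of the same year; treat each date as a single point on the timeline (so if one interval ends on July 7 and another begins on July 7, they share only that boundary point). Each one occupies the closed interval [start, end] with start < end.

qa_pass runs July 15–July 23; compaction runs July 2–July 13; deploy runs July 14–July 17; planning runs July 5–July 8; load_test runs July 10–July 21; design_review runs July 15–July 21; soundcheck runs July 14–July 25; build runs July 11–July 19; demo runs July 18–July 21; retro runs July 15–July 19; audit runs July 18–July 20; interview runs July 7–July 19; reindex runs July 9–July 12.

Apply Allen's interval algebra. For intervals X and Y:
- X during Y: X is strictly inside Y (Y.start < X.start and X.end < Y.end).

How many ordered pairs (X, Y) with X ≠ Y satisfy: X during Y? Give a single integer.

17

Checking all 156 ordered pairs for relation 'during'; matching pairs in alphabetical order:
(audit, design_review): audit during design_review ✓
(audit, load_test): audit during load_test ✓
(audit, qa_pass): audit during qa_pass ✓
(audit, soundcheck): audit during soundcheck ✓
(build, load_test): build during load_test ✓
(demo, qa_pass): demo during qa_pass ✓
(demo, soundcheck): demo during soundcheck ✓
(deploy, build): deploy during build ✓
(deploy, interview): deploy during interview ✓
(deploy, load_test): deploy during load_test ✓
(design_review, soundcheck): design_review during soundcheck ✓
(planning, compaction): planning during compaction ✓
(qa_pass, soundcheck): qa_pass during soundcheck ✓
(reindex, compaction): reindex during compaction ✓
(reindex, interview): reindex during interview ✓
(retro, load_test): retro during load_test ✓
(retro, soundcheck): retro during soundcheck ✓
Count: 17.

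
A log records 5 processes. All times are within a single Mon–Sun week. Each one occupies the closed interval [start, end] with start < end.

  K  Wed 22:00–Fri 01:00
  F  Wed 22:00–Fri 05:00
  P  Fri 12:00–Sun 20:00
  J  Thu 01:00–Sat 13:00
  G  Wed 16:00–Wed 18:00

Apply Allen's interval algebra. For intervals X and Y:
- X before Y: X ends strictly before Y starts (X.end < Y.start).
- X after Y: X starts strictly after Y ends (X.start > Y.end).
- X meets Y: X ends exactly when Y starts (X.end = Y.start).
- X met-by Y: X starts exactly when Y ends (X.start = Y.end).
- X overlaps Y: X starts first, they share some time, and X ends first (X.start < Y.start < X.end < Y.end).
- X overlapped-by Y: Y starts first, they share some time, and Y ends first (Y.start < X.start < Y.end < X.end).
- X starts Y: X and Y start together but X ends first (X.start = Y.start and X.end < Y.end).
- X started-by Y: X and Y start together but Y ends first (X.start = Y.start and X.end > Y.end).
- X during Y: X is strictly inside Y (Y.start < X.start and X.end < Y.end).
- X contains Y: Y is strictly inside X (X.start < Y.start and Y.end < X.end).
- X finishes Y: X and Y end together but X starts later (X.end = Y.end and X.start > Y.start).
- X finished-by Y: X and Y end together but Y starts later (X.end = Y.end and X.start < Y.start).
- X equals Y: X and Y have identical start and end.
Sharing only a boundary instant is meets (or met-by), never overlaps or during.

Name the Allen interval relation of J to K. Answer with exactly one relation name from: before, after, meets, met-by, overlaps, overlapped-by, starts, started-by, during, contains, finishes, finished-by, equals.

J = [Thu 01:00, Sat 13:00]; K = [Wed 22:00, Fri 01:00].
Compare endpoints: J.start > K.start, J.start < K.end, J.end > K.start, J.end > K.end.
That pattern is 'overlapped-by'.

overlapped-by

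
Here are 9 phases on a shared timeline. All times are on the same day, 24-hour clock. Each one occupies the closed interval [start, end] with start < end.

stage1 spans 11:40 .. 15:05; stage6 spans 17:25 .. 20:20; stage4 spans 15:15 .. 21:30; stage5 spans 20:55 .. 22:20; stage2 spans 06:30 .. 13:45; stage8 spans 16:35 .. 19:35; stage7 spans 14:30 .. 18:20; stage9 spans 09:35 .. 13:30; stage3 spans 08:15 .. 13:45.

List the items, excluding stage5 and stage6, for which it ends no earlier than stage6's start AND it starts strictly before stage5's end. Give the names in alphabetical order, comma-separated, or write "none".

stage4, stage7, stage8

Conditions: its end is no earlier than stage6's start (X.end >= 17:25) AND its start is strictly before stage5's end (X.start < 22:20).
stage1: end 15:05 >= 17:25? ✗; start 11:40 < 22:20? ✓ → no.
stage2: end 13:45 >= 17:25? ✗; start 06:30 < 22:20? ✓ → no.
stage3: end 13:45 >= 17:25? ✗; start 08:15 < 22:20? ✓ → no.
stage4: end 21:30 >= 17:25? ✓; start 15:15 < 22:20? ✓ → yes.
stage7: end 18:20 >= 17:25? ✓; start 14:30 < 22:20? ✓ → yes.
stage8: end 19:35 >= 17:25? ✓; start 16:35 < 22:20? ✓ → yes.
stage9: end 13:30 >= 17:25? ✗; start 09:35 < 22:20? ✓ → no.
Result: stage4, stage7, stage8.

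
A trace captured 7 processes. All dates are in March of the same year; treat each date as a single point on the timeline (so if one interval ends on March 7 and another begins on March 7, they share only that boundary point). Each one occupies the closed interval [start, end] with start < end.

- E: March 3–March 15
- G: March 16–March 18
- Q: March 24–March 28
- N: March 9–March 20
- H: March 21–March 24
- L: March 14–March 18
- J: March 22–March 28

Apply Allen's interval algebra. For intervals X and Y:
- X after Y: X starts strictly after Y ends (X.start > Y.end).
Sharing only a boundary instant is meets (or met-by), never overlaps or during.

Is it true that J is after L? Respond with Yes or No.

J = [March 22, March 28], L = [March 14, March 18].
Actual relation of J to L: after.
Asked whether 'after' holds → Yes.

Yes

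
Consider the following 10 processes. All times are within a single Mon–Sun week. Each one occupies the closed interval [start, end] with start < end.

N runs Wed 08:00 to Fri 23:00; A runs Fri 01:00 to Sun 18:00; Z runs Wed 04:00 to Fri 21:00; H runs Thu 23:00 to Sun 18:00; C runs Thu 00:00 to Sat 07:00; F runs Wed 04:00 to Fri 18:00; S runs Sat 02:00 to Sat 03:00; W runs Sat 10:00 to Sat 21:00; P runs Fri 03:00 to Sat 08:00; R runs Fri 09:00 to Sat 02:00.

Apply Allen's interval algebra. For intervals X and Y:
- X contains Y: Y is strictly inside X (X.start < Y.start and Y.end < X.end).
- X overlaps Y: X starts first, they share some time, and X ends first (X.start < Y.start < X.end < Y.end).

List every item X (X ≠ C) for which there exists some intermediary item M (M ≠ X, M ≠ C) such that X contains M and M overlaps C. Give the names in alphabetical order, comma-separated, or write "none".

none

Target C = [Thu 00:00, Sat 07:00].
Intermediaries M with M overlaps C: F, N, Z.
Via F — items with X contains F: none.
Via N — items with X contains N: none.
Via Z — items with X contains Z: none.
Union: none.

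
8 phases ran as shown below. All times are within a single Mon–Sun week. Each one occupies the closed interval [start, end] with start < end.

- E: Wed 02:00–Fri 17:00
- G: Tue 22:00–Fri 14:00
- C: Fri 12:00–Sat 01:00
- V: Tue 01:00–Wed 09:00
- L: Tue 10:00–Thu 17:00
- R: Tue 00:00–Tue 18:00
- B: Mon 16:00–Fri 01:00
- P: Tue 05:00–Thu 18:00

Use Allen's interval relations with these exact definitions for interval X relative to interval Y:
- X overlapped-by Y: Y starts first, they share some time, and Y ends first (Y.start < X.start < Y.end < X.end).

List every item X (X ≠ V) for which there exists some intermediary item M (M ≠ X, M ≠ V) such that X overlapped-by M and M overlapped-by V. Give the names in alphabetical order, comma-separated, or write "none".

C, E, G

Target V = [Tue 01:00, Wed 09:00].
Intermediaries M with M overlapped-by V: E, G, L, P.
Via E — items with X overlapped-by E: C.
Via G — items with X overlapped-by G: C, E.
Via L — items with X overlapped-by L: E, G.
Via P — items with X overlapped-by P: E, G.
Union: C, E, G.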